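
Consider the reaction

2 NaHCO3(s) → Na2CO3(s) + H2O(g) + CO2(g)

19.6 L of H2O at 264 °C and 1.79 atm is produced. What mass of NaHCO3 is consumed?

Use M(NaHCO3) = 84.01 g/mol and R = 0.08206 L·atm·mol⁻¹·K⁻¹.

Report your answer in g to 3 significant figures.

134 g

n(H2O) = PV/RT = (1.79 × 19.6) / (0.08206 × 537.15) = 0.7959 mol
n(NaHCO3) = (2/1) × 0.7959 = 1.592 mol
m(NaHCO3) = 1.592 × 84.01 = 133.7 g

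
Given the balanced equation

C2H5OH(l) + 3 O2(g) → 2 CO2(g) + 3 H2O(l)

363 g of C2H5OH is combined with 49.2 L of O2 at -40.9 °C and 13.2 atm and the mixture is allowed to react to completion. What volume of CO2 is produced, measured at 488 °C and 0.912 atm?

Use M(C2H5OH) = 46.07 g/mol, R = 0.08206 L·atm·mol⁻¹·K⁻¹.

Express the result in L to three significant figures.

1080 L

n(C2H5OH) = 363 / 46.07 = 7.879 mol
n(O2) = PV/RT = (13.2 × 49.2) / (0.08206 × 232.25) = 34.08 mol
For 7.879 mol C2H5OH, stoichiometry requires (3/1) × 7.879 = 23.64 mol O2; 34.08 mol is available, so C2H5OH is limiting.
n(CO2) = (2/1) × 7.879 = 15.76 mol
V(CO2) = nRT/P = 15.76 × 0.08206 × 761.15 / 0.912 = 1079 L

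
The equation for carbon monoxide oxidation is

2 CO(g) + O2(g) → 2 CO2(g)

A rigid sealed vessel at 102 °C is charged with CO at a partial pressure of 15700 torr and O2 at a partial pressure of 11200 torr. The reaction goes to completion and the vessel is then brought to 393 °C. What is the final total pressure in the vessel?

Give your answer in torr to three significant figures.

33800 torr

With V and T fixed, P_i ∝ n_i, so the mole ratios apply directly to partial pressures at 102 °C.
P(O2) required for 15700 torr of CO = (1/2) × 15700 = 7850 torr; available 11200 torr, so CO is limiting.
P(O2) remaining = 11200 − (1/2) × 15700 = 3350 torr
P(gaseous products) = (2)/2 × 15700 = 15700 torr
P_total at 102 °C = 3350 + 15700 = 19050 torr
Scaling to 393 °C: P = 19050 × 666.15/375.15 = 33830 torr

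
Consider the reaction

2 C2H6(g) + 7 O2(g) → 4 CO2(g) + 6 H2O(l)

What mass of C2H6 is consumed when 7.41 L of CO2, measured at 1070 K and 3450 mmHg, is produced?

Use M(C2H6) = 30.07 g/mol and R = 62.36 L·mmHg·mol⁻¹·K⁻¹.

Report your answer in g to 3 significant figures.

5.76 g

n(CO2) = PV/RT = (3450 × 7.41) / (62.36 × 1070) = 0.3831 mol
n(C2H6) = (2/4) × 0.3831 = 0.1915 mol
m(C2H6) = 0.1915 × 30.07 = 5.758 g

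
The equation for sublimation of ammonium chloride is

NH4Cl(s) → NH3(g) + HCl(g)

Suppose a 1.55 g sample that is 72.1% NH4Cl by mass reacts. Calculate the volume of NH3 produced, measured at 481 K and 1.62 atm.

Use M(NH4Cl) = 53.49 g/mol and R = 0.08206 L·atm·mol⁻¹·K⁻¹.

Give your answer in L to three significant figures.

mass of NH4Cl = 1.55 × 72.1/100 = 1.118 g
n(NH4Cl) = 1.118 / 53.49 = 0.02090 mol
n(NH3) = (1/1) × 0.02090 = 0.02090 mol
V = nRT/P = 0.02090 × 0.08206 × 481 / 1.62 = 0.5092 L

0.509 L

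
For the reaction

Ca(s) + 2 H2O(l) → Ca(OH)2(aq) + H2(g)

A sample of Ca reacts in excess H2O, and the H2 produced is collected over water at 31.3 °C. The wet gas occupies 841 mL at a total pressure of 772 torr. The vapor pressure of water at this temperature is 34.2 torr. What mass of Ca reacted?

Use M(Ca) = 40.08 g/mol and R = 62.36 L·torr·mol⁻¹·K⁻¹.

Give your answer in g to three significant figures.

1.31 g

P(H2) = 772 − 34.2 = 737.8 torr
n(H2) = PV/RT = (737.8 × 0.8410) / (62.36 × 304.45) = 0.03268 mol
n(Ca) = (1/1) × 0.03268 = 0.03268 mol
m(Ca) = 0.03268 × 40.08 = 1.310 g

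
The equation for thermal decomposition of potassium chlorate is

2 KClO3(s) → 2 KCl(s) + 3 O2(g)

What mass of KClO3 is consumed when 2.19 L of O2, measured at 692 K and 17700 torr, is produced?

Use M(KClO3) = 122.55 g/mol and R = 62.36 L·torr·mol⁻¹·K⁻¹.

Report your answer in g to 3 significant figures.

73.4 g

n(O2) = PV/RT = (17700 × 2.19) / (62.36 × 692) = 0.8983 mol
n(KClO3) = (2/3) × 0.8983 = 0.5989 mol
m(KClO3) = 0.5989 × 122.55 = 73.40 g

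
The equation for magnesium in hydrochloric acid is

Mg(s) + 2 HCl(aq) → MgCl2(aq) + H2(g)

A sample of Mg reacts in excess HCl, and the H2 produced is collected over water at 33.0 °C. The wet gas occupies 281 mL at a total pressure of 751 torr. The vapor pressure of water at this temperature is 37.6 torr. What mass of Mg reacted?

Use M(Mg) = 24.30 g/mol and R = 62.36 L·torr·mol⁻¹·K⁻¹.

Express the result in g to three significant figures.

0.255 g

P(H2) = 751 − 37.6 = 713.4 torr
n(H2) = PV/RT = (713.4 × 0.2810) / (62.36 × 306.15) = 0.01050 mol
n(Mg) = (1/1) × 0.01050 = 0.01050 mol
m(Mg) = 0.01050 × 24.30 = 0.2552 g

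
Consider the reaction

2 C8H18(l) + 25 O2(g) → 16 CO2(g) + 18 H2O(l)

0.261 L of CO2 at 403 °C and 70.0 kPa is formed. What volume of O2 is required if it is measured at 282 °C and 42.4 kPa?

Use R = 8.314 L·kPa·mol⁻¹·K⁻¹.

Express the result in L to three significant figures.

n(CO2) = PV/RT = (70.0 × 0.261) / (8.314 × 676.15) = 0.003250 mol
n(O2) = (25/16) × 0.003250 = 0.005078 mol
V = nRT/P = 0.005078 × 8.314 × 555.15 / 42.4 = 0.5528 L

0.553 L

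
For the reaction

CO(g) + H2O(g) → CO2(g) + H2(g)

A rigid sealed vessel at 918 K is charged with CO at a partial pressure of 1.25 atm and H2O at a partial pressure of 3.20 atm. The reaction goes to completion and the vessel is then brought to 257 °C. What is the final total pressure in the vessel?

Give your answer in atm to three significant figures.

2.57 atm

With V and T fixed, P_i ∝ n_i, so the mole ratios apply directly to partial pressures at 918 K.
P(H2O) required for 1.25 atm of CO = (1/1) × 1.25 = 1.250 atm; available 3.20 atm, so CO is limiting.
P(H2O) remaining = 3.20 − (1/1) × 1.25 = 1.950 atm
P(gaseous products) = (1+1)/1 × 1.25 = 2.500 atm
P_total at 918 K = 1.950 + 2.500 = 4.450 atm
Scaling to 257 °C: P = 4.450 × 530.15/918 = 2.570 atm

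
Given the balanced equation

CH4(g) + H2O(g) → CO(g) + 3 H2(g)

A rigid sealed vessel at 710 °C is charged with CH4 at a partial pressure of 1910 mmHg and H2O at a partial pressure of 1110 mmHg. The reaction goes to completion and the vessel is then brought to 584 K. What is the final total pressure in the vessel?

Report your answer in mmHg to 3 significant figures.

3110 mmHg

At constant V, partial pressures at 710 °C are proportional to moles, so apply stoichiometry directly to pressures.
P(H2O) required for 1910 mmHg of CH4 = (1/1) × 1910 = 1910 mmHg; available 1110 mmHg, so H2O is limiting.
P(CH4) remaining = 1910 − (1/1) × 1110 = 800.0 mmHg
P(gaseous products) = (1+3)/1 × 1110 = 4440 mmHg
P_total at 710 °C = 800.0 + 4440 = 5240 mmHg
Scaling to 584 K: P = 5240 × 584/983.15 = 3113 mmHg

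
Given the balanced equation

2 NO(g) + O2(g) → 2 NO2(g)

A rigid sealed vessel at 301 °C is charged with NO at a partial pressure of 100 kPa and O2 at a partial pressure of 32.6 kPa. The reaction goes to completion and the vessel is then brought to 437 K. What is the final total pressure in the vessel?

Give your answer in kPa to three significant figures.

With V and T fixed, P_i ∝ n_i, so the mole ratios apply directly to partial pressures at 301 °C.
P(O2) required for 100 kPa of NO = (1/2) × 100 = 50.00 kPa; available 32.6 kPa, so O2 is limiting.
P(NO) remaining = 100 − (2/1) × 32.6 = 34.80 kPa
P(gaseous products) = (2)/1 × 32.6 = 65.20 kPa
P_total at 301 °C = 34.80 + 65.20 = 100.0 kPa
Scaling to 437 K: P = 100.0 × 437/574.15 = 76.11 kPa

76.1 kPa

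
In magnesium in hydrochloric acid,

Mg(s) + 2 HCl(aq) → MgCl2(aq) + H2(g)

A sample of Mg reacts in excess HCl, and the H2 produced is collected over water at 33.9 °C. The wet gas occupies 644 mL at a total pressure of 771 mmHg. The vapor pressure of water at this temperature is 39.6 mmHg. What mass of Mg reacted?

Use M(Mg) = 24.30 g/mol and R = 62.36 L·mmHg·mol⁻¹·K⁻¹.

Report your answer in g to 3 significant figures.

P(H2) = 771 − 39.6 = 731.4 mmHg
n(H2) = PV/RT = (731.4 × 0.6440) / (62.36 × 307.05) = 0.02460 mol
n(Mg) = (1/1) × 0.02460 = 0.02460 mol
m(Mg) = 0.02460 × 24.30 = 0.5978 g

0.598 g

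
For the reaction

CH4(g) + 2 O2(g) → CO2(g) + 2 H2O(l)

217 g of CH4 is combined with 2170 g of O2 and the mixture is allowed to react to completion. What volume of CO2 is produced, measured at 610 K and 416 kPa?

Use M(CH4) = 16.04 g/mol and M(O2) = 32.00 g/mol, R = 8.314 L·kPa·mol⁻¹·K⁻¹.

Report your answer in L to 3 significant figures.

165 L

n(CH4) = 217 / 16.04 = 13.53 mol
n(O2) = 2170 / 32.00 = 67.81 mol
For 13.53 mol CH4, stoichiometry requires (2/1) × 13.53 = 27.06 mol O2; 67.81 mol is available, so CH4 is limiting.
n(CO2) = (1/1) × 13.53 = 13.53 mol
V(CO2) = nRT/P = 13.53 × 8.314 × 610 / 416 = 164.9 L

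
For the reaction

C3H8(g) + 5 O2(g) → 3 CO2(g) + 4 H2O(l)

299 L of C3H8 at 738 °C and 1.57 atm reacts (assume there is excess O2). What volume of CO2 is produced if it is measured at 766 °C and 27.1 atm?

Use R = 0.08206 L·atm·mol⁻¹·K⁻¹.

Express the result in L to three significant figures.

53.4 L

n(C3H8) = PV/RT = (1.57 × 299) / (0.08206 × 1011.15) = 5.657 mol
n(CO2) = (3/1) × 5.657 = 16.97 mol
V = nRT/P = 16.97 × 0.08206 × 1039.15 / 27.1 = 53.40 L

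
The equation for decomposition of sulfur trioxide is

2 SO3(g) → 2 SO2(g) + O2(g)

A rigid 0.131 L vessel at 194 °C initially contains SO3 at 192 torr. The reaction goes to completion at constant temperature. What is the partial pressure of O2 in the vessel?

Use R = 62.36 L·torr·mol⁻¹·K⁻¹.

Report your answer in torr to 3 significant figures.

96.0 torr

n(SO3)₀ = PV/RT = (192 × 0.131) / (62.36 × 467.15) = 0.0008634 mol
n(O2) = (1/2) × 0.0008634 = 0.0004317 mol
P(O2) = nRT/V = 0.0004317 × 62.36 × 467.15 / 0.131 = 96.00 torr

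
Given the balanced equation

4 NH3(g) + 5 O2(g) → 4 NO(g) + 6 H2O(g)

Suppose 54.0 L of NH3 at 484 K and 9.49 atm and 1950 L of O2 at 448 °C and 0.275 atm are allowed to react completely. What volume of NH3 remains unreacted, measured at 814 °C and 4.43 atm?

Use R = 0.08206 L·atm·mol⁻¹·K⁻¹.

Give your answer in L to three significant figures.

114 L

n(NH3) = PV/RT = (9.49 × 54.0) / (0.08206 × 484) = 12.90 mol
n(O2) = PV/RT = (0.275 × 1950) / (0.08206 × 721.15) = 9.062 mol
For 12.90 mol NH3, stoichiometry requires (5/4) × 12.90 = 16.12 mol O2; 9.062 mol is available, so O2 is limiting.
n(NH3) consumed = (4/5) × 9.062 = 7.250 mol; remaining = 12.90 − 7.250 = 5.650 mol
V(NH3) = nRT/P = 5.650 × 0.08206 × 1087.15 / 4.43 = 113.8 L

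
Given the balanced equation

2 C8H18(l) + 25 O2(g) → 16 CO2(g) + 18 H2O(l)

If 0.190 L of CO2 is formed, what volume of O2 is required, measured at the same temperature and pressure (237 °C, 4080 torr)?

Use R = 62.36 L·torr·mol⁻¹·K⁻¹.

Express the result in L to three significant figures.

0.297 L

At constant T and P, gas volumes are in the mole ratio: V(O2) = (25/16) × 0.190 = 0.2969 L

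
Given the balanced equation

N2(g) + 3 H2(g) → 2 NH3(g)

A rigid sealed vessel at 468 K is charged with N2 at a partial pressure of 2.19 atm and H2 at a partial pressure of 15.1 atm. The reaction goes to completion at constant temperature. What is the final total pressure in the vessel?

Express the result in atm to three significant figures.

12.9 atm

With V and T fixed, P_i ∝ n_i, so the mole ratios apply directly to partial pressures at 468 K.
P(H2) required for 2.19 atm of N2 = (3/1) × 2.19 = 6.570 atm; available 15.1 atm, so N2 is limiting.
P(H2) remaining = 15.1 − (3/1) × 2.19 = 8.530 atm
P(gaseous products) = (2)/1 × 2.19 = 4.380 atm
P_total at 468 K = 8.530 + 4.380 = 12.91 atm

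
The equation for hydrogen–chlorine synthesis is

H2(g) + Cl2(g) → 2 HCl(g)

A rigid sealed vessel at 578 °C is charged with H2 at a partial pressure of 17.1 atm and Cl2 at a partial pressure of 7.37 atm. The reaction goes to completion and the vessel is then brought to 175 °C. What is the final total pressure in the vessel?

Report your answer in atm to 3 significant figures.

12.9 atm

With V and T fixed, P_i ∝ n_i, so the mole ratios apply directly to partial pressures at 578 °C.
P(Cl2) required for 17.1 atm of H2 = (1/1) × 17.1 = 17.10 atm; available 7.37 atm, so Cl2 is limiting.
P(H2) remaining = 17.1 − (1/1) × 7.37 = 9.730 atm
P(gaseous products) = (2)/1 × 7.37 = 14.74 atm
P_total at 578 °C = 9.730 + 14.74 = 24.47 atm
Scaling to 175 °C: P = 24.47 × 448.15/851.15 = 12.88 atm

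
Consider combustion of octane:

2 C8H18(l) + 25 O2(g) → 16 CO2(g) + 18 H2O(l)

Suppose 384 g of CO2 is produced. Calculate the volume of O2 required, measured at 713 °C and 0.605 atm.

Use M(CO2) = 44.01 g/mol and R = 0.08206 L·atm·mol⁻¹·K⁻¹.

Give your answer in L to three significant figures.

1820 L

n(CO2) = 384.0 / 44.01 = 8.725 mol
n(O2) = (25/16) × 8.725 = 13.63 mol
V = nRT/P = 13.63 × 0.08206 × 986.15 / 0.605 = 1823 L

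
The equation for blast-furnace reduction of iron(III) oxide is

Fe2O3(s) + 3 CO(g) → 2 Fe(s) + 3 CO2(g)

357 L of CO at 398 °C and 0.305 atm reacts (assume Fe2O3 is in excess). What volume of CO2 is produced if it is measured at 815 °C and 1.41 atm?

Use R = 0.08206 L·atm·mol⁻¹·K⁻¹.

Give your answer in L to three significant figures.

n(CO) = PV/RT = (0.305 × 357) / (0.08206 × 671.15) = 1.977 mol
n(CO2) = (3/3) × 1.977 = 1.977 mol
V = nRT/P = 1.977 × 0.08206 × 1088.15 / 1.41 = 125.2 L

125 L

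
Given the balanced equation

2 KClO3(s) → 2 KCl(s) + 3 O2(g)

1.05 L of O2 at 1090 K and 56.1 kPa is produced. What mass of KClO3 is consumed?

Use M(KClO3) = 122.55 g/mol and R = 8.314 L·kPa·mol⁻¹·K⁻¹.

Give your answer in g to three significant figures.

0.531 g

n(O2) = PV/RT = (56.1 × 1.05) / (8.314 × 1090) = 0.006500 mol
n(KClO3) = (2/3) × 0.006500 = 0.004333 mol
m(KClO3) = 0.004333 × 122.55 = 0.5310 g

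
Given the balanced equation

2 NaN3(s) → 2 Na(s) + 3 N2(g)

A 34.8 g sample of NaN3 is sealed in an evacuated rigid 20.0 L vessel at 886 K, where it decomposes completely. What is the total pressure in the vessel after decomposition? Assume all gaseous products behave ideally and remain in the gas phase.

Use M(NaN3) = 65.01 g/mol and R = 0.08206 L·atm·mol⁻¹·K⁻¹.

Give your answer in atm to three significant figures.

2.92 atm

n(NaN3) = 34.8 / 65.01 = 0.5353 mol
n(gas produced) = (3/2) × 0.5353 = 0.8030 mol
P = nRT/V = 0.8030 × 0.08206 × 886 / 20.0 = 2.919 atm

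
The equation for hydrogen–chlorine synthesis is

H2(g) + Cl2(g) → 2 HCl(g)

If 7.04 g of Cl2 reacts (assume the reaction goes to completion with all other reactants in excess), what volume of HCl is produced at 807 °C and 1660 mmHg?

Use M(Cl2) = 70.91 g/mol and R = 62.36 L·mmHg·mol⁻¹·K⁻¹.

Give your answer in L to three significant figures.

8.06 L

n(Cl2) = 7.040 / 70.91 = 0.09928 mol
n(HCl) = (2/1) × 0.09928 = 0.1986 mol
V = nRT/P = 0.1986 × 62.36 × 1080.15 / 1660 = 8.059 L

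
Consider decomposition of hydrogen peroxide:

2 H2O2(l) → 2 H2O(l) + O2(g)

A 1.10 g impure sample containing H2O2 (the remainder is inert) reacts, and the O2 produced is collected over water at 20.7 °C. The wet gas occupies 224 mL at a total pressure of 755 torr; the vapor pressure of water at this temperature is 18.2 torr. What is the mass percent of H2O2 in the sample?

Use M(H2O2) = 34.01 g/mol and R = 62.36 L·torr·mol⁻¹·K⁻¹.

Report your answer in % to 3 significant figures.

55.7 %

P(O2) = 755 − 18.2 = 736.8 torr
n(O2) = PV/RT = (736.8 × 0.2240) / (62.36 × 293.85) = 0.009007 mol
n(H2O2) = (2/1) × 0.009007 = 0.01801 mol
m(H2O2) = 0.01801 × 34.01 = 0.6125 g
%H2O2 = 0.6125 / 1.10 × 100 = 55.68%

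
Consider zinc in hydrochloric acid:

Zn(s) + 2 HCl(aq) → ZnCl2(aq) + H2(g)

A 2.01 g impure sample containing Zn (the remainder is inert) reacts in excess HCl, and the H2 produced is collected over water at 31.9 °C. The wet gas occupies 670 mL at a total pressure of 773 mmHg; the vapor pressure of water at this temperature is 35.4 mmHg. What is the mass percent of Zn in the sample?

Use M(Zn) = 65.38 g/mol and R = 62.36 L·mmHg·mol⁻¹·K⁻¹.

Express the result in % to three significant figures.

84.5 %

P(H2) = 773 − 35.4 = 737.6 mmHg
n(H2) = PV/RT = (737.6 × 0.6700) / (62.36 × 305.05) = 0.02598 mol
n(Zn) = (1/1) × 0.02598 = 0.02598 mol
m(Zn) = 0.02598 × 65.38 = 1.699 g
%Zn = 1.699 / 2.01 × 100 = 84.53%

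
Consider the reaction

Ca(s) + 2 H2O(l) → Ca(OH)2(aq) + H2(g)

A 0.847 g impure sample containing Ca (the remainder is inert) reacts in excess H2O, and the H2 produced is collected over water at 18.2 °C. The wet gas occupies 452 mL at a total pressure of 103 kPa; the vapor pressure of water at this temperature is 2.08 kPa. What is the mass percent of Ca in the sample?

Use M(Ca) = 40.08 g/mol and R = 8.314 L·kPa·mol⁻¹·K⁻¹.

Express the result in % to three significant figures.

89.1 %

P(H2) = 103 − 2.08 = 100.9 kPa
n(H2) = PV/RT = (100.9 × 0.4520) / (8.314 × 291.35) = 0.01883 mol
n(Ca) = (1/1) × 0.01883 = 0.01883 mol
m(Ca) = 0.01883 × 40.08 = 0.7547 g
%Ca = 0.7547 / 0.847 × 100 = 89.10%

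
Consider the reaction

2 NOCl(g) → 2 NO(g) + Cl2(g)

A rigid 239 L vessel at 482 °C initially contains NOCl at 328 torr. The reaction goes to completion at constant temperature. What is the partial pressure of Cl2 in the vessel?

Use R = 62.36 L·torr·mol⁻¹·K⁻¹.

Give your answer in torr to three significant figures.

164 torr

n(NOCl)₀ = PV/RT = (328 × 239) / (62.36 × 755.15) = 1.665 mol
n(Cl2) = (1/2) × 1.665 = 0.8325 mol
P(Cl2) = nRT/V = 0.8325 × 62.36 × 755.15 / 239 = 164.0 torr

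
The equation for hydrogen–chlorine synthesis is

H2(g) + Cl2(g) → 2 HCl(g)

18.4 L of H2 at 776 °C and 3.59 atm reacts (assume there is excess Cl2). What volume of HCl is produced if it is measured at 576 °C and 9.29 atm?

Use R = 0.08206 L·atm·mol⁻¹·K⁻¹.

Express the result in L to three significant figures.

n(H2) = PV/RT = (3.59 × 18.4) / (0.08206 × 1049.15) = 0.7673 mol
n(HCl) = (2/1) × 0.7673 = 1.535 mol
V = nRT/P = 1.535 × 0.08206 × 849.15 / 9.29 = 11.51 L

11.5 L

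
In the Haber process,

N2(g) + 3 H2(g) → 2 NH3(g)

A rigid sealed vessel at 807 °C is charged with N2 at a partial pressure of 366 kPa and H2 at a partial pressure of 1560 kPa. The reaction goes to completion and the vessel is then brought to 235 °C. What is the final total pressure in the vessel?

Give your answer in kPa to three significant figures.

562 kPa

With V and T fixed, P_i ∝ n_i, so the mole ratios apply directly to partial pressures at 807 °C.
P(H2) required for 366 kPa of N2 = (3/1) × 366 = 1098 kPa; available 1560 kPa, so N2 is limiting.
P(H2) remaining = 1560 − (3/1) × 366 = 462.0 kPa
P(gaseous products) = (2)/1 × 366 = 732.0 kPa
P_total at 807 °C = 462.0 + 732.0 = 1194 kPa
Scaling to 235 °C: P = 1194 × 508.15/1080.15 = 561.7 kPa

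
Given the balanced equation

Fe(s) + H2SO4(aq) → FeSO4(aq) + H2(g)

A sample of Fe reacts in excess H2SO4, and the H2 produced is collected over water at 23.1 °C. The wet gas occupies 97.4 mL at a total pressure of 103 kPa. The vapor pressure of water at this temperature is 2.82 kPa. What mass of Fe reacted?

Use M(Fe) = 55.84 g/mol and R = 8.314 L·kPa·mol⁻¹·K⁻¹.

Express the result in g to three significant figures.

P(H2) = 103 − 2.82 = 100.2 kPa
n(H2) = PV/RT = (100.2 × 0.09740) / (8.314 × 296.25) = 0.003962 mol
n(Fe) = (1/1) × 0.003962 = 0.003962 mol
m(Fe) = 0.003962 × 55.84 = 0.2212 g

0.221 g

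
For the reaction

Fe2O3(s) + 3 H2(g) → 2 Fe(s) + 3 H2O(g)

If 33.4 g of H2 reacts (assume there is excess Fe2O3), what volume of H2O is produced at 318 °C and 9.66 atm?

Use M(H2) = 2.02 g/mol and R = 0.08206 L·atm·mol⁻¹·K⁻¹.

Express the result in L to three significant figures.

n(H2) = 33.40 / 2.02 = 16.53 mol
n(H2O) = (3/3) × 16.53 = 16.53 mol
V = nRT/P = 16.53 × 0.08206 × 591.15 / 9.66 = 83.01 L

83.0 L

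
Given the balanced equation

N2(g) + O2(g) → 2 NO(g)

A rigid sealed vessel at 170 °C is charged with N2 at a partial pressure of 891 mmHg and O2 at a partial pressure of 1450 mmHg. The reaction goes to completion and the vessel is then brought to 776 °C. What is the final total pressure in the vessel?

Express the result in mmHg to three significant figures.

5540 mmHg

Because the vessel is rigid and T is held at 170 °C, work the stoichiometry in partial pressures (P_i = n_iRT/V).
P(O2) required for 891 mmHg of N2 = (1/1) × 891 = 891.0 mmHg; available 1450 mmHg, so N2 is limiting.
P(O2) remaining = 1450 − (1/1) × 891 = 559.0 mmHg
P(gaseous products) = (2)/1 × 891 = 1782 mmHg
P_total at 170 °C = 559.0 + 1782 = 2341 mmHg
Scaling to 776 °C: P = 2341 × 1049.15/443.15 = 5542 mmHg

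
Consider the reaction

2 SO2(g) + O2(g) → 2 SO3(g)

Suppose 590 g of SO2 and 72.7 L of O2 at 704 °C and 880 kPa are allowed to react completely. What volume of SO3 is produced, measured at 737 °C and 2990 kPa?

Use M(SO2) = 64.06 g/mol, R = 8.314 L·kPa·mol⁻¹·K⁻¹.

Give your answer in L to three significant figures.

25.9 L

n(SO2) = 590 / 64.06 = 9.210 mol
n(O2) = PV/RT = (880 × 72.7) / (8.314 × 977.15) = 7.875 mol
For 9.210 mol SO2, stoichiometry requires (1/2) × 9.210 = 4.605 mol O2; 7.875 mol is available, so SO2 is limiting.
n(SO3) = (2/2) × 9.210 = 9.210 mol
V(SO3) = nRT/P = 9.210 × 8.314 × 1010.15 / 2990 = 25.87 L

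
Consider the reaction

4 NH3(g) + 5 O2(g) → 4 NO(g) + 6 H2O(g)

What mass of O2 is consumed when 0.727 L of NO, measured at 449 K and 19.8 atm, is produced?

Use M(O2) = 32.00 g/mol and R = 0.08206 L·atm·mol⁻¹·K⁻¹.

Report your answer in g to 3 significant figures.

15.6 g

n(NO) = PV/RT = (19.8 × 0.727) / (0.08206 × 449) = 0.3907 mol
n(O2) = (5/4) × 0.3907 = 0.4884 mol
m(O2) = 0.4884 × 32.00 = 15.63 g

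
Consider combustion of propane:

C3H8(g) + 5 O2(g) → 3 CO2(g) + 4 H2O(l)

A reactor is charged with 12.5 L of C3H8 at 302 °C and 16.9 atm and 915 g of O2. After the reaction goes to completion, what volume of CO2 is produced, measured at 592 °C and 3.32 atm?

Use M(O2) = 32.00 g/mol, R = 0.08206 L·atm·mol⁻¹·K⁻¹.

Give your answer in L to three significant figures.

287 L

n(C3H8) = PV/RT = (16.9 × 12.5) / (0.08206 × 575.15) = 4.476 mol
n(O2) = 915 / 32.00 = 28.59 mol
For 4.476 mol C3H8, stoichiometry requires (5/1) × 4.476 = 22.38 mol O2; 28.59 mol is available, so C3H8 is limiting.
n(CO2) = (3/1) × 4.476 = 13.43 mol
V(CO2) = nRT/P = 13.43 × 0.08206 × 865.15 / 3.32 = 287.2 L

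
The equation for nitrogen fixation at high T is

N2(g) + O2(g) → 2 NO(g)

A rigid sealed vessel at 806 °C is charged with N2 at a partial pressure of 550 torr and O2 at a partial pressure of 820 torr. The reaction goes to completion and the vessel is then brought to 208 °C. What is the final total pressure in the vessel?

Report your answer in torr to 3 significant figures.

Because the vessel is rigid and T is held at 806 °C, work the stoichiometry in partial pressures (P_i = n_iRT/V).
P(O2) required for 550 torr of N2 = (1/1) × 550 = 550.0 torr; available 820 torr, so N2 is limiting.
P(O2) remaining = 820 − (1/1) × 550 = 270.0 torr
P(gaseous products) = (2)/1 × 550 = 1100 torr
P_total at 806 °C = 270.0 + 1100 = 1370 torr
Scaling to 208 °C: P = 1370 × 481.15/1079.15 = 610.8 torr

611 torr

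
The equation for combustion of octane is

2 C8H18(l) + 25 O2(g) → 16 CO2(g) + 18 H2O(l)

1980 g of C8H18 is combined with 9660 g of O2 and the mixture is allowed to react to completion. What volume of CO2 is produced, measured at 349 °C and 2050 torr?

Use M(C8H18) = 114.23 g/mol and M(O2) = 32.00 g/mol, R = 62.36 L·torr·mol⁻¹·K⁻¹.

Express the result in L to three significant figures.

n(C8H18) = 1980 / 114.23 = 17.33 mol
n(O2) = 9660 / 32.00 = 301.9 mol
For 17.33 mol C8H18, stoichiometry requires (25/2) × 17.33 = 216.6 mol O2; 301.9 mol is available, so C8H18 is limiting.
n(CO2) = (16/2) × 17.33 = 138.6 mol
V(CO2) = nRT/P = 138.6 × 62.36 × 622.15 / 2050 = 2623 L

2620 L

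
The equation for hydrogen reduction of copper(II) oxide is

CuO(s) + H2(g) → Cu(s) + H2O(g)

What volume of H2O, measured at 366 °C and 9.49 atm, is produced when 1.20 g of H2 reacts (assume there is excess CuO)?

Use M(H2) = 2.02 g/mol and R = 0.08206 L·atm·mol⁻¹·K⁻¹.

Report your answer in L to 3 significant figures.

n(H2) = 1.200 / 2.02 = 0.5941 mol
n(H2O) = (1/1) × 0.5941 = 0.5941 mol
V = nRT/P = 0.5941 × 0.08206 × 639.15 / 9.49 = 3.283 L

3.28 L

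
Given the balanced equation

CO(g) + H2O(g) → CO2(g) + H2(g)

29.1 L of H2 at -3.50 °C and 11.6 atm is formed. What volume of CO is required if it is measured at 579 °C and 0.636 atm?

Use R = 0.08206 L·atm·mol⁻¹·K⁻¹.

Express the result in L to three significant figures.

n(H2) = PV/RT = (11.6 × 29.1) / (0.08206 × 269.65) = 15.26 mol
n(CO) = (1/1) × 15.26 = 15.26 mol
V = nRT/P = 15.26 × 0.08206 × 852.15 / 0.636 = 1678 L

1680 L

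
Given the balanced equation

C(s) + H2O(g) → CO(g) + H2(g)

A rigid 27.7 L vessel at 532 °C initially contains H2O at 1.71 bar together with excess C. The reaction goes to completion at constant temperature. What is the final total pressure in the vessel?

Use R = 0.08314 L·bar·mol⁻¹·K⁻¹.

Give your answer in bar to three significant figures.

3.42 bar

Since T and V are fixed, P_final/P_initial = n_final/n_initial = 2/1.
P_final = (2/1) × 1.71 = 3.420 bar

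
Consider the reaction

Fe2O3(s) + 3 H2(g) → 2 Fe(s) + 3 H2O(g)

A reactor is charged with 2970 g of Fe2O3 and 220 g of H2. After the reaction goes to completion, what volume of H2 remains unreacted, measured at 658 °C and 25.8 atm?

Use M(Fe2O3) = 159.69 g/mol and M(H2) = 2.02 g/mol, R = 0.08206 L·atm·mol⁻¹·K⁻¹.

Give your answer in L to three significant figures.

n(Fe2O3) = 2970 / 159.69 = 18.60 mol
n(H2) = 220 / 2.02 = 108.9 mol
For 18.60 mol Fe2O3, stoichiometry requires (3/1) × 18.60 = 55.80 mol H2; 108.9 mol is available, so Fe2O3 is limiting.
n(H2) consumed = (3/1) × 18.60 = 55.80 mol; remaining = 108.9 − 55.80 = 53.10 mol
V(H2) = nRT/P = 53.10 × 0.08206 × 931.15 / 25.8 = 157.3 L

157 L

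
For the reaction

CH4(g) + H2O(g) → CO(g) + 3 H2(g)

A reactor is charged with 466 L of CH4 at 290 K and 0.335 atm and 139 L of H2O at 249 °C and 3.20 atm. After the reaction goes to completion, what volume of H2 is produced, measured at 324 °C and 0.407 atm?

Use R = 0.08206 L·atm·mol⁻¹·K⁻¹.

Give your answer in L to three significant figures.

n(CH4) = PV/RT = (0.335 × 466) / (0.08206 × 290) = 6.560 mol
n(H2O) = PV/RT = (3.20 × 139) / (0.08206 × 522.15) = 10.38 mol
For 6.560 mol CH4, stoichiometry requires (1/1) × 6.560 = 6.560 mol H2O; 10.38 mol is available, so CH4 is limiting.
n(H2) = (3/1) × 6.560 = 19.68 mol
V(H2) = nRT/P = 19.68 × 0.08206 × 597.15 / 0.407 = 2369 L

2370 L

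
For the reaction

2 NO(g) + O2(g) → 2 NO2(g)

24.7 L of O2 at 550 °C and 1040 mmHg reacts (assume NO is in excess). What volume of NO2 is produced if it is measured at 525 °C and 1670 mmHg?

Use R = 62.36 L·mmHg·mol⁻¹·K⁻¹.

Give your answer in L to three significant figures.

n(O2) = PV/RT = (1040 × 24.7) / (62.36 × 823.15) = 0.5004 mol
n(NO2) = (2/1) × 0.5004 = 1.001 mol
V = nRT/P = 1.001 × 62.36 × 798.15 / 1670 = 29.83 L

29.8 L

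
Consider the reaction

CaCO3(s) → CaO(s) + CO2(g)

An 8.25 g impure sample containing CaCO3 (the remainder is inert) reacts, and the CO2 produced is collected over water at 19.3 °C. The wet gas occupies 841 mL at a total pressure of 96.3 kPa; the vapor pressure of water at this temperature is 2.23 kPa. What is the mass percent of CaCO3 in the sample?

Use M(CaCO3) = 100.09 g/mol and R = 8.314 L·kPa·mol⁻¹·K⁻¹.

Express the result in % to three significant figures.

P(CO2) = 96.3 − 2.23 = 94.07 kPa
n(CO2) = PV/RT = (94.07 × 0.8410) / (8.314 × 292.45) = 0.03254 mol
n(CaCO3) = (1/1) × 0.03254 = 0.03254 mol
m(CaCO3) = 0.03254 × 100.09 = 3.257 g
%CaCO3 = 3.257 / 8.25 × 100 = 39.48%

39.5 %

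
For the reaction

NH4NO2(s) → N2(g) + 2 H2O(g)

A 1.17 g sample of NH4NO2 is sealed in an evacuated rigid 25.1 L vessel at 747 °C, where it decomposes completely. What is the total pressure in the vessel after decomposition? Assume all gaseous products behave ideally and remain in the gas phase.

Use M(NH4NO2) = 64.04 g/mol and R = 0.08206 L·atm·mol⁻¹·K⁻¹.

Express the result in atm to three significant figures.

n(NH4NO2) = 1.17 / 64.04 = 0.01827 mol
n(gas produced) = (3/1) × 0.01827 = 0.05481 mol
P = nRT/V = 0.05481 × 0.08206 × 1020.15 / 25.1 = 0.1828 atm

0.183 atm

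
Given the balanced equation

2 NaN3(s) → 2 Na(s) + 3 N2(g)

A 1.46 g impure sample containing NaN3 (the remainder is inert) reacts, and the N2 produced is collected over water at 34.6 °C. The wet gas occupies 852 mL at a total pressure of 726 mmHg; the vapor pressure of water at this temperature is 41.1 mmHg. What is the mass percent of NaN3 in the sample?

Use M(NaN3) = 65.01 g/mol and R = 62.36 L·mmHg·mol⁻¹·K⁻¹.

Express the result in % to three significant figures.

90.3 %

P(N2) = 726 − 41.1 = 684.9 mmHg
n(N2) = PV/RT = (684.9 × 0.8520) / (62.36 × 307.75) = 0.03041 mol
n(NaN3) = (2/3) × 0.03041 = 0.02027 mol
m(NaN3) = 0.02027 × 65.01 = 1.318 g
%NaN3 = 1.318 / 1.46 × 100 = 90.27%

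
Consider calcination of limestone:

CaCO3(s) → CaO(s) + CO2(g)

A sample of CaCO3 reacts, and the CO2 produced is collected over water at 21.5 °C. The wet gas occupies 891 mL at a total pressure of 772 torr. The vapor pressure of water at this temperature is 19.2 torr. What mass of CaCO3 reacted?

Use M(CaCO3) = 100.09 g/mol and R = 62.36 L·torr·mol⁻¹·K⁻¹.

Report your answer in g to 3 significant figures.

P(CO2) = 772 − 19.2 = 752.8 torr
n(CO2) = PV/RT = (752.8 × 0.8910) / (62.36 × 294.65) = 0.03650 mol
n(CaCO3) = (1/1) × 0.03650 = 0.03650 mol
m(CaCO3) = 0.03650 × 100.09 = 3.653 g

3.65 g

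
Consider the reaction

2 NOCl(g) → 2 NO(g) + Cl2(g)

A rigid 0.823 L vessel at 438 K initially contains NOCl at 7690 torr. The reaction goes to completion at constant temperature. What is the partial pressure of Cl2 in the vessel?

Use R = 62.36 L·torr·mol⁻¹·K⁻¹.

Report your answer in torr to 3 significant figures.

n(NOCl)₀ = PV/RT = (7690 × 0.823) / (62.36 × 438) = 0.2317 mol
n(Cl2) = (1/2) × 0.2317 = 0.1158 mol
P(Cl2) = nRT/V = 0.1158 × 62.36 × 438 / 0.823 = 3843 torr

3840 torr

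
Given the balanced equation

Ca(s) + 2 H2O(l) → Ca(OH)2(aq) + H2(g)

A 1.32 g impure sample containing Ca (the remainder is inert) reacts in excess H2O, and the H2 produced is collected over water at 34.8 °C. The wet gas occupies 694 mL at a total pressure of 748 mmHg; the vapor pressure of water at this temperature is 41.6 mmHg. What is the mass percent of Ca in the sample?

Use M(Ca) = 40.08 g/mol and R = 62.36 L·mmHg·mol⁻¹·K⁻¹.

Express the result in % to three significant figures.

P(H2) = 748 − 41.6 = 706.4 mmHg
n(H2) = PV/RT = (706.4 × 0.6940) / (62.36 × 307.95) = 0.02553 mol
n(Ca) = (1/1) × 0.02553 = 0.02553 mol
m(Ca) = 0.02553 × 40.08 = 1.023 g
%Ca = 1.023 / 1.32 × 100 = 77.50%

77.5 %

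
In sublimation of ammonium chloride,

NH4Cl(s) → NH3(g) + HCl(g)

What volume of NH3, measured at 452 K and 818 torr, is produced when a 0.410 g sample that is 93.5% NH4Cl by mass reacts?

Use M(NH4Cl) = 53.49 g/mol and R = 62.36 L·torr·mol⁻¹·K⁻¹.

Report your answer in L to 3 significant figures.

0.247 L

mass of NH4Cl = 0.410 × 93.5/100 = 0.3834 g
n(NH4Cl) = 0.3834 / 53.49 = 0.007168 mol
n(NH3) = (1/1) × 0.007168 = 0.007168 mol
V = nRT/P = 0.007168 × 62.36 × 452 / 818 = 0.2470 L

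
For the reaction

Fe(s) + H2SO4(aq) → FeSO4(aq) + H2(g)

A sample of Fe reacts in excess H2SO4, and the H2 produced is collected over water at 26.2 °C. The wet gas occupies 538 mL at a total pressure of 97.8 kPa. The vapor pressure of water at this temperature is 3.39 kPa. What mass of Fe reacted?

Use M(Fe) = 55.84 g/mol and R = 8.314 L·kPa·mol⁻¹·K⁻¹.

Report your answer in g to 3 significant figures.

P(H2) = 97.8 − 3.39 = 94.41 kPa
n(H2) = PV/RT = (94.41 × 0.5380) / (8.314 × 299.35) = 0.02041 mol
n(Fe) = (1/1) × 0.02041 = 0.02041 mol
m(Fe) = 0.02041 × 55.84 = 1.140 g

1.14 g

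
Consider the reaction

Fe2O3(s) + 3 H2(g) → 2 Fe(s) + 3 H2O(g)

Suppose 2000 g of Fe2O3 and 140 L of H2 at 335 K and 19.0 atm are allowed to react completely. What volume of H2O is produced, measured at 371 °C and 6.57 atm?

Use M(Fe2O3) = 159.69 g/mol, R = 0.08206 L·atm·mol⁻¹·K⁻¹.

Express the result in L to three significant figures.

n(Fe2O3) = 2000 / 159.69 = 12.52 mol
n(H2) = PV/RT = (19.0 × 140) / (0.08206 × 335) = 96.76 mol
For 12.52 mol Fe2O3, stoichiometry requires (3/1) × 12.52 = 37.56 mol H2; 96.76 mol is available, so Fe2O3 is limiting.
n(H2O) = (3/1) × 12.52 = 37.56 mol
V(H2O) = nRT/P = 37.56 × 0.08206 × 644.15 / 6.57 = 302.2 L

302 L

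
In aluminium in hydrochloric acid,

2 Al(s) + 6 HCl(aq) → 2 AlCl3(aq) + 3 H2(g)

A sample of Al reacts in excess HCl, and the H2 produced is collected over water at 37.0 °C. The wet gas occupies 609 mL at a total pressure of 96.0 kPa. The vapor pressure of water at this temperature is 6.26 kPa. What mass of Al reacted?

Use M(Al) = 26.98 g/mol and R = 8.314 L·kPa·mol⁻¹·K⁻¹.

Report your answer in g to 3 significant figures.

P(H2) = 96.0 − 6.26 = 89.74 kPa
n(H2) = PV/RT = (89.74 × 0.6090) / (8.314 × 310.15) = 0.02119 mol
n(Al) = (2/3) × 0.02119 = 0.01413 mol
m(Al) = 0.01413 × 26.98 = 0.3812 g

0.381 g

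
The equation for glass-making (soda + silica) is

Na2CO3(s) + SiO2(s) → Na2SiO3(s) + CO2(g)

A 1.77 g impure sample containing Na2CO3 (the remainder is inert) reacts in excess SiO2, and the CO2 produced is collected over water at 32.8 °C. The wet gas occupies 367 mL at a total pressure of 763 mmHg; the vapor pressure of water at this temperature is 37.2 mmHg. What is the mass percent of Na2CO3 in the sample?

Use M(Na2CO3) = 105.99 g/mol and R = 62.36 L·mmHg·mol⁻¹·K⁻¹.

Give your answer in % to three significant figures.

P(CO2) = 763 − 37.2 = 725.8 mmHg
n(CO2) = PV/RT = (725.8 × 0.3670) / (62.36 × 305.95) = 0.01396 mol
n(Na2CO3) = (1/1) × 0.01396 = 0.01396 mol
m(Na2CO3) = 0.01396 × 105.99 = 1.480 g
%Na2CO3 = 1.480 / 1.77 × 100 = 83.62%

83.6 %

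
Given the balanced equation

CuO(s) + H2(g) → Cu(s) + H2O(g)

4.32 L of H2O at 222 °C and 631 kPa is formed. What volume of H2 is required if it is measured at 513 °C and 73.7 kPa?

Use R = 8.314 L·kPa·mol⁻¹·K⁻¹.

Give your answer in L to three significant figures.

58.7 L

n(H2O) = PV/RT = (631 × 4.32) / (8.314 × 495.15) = 0.6622 mol
n(H2) = (1/1) × 0.6622 = 0.6622 mol
V = nRT/P = 0.6622 × 8.314 × 786.15 / 73.7 = 58.73 L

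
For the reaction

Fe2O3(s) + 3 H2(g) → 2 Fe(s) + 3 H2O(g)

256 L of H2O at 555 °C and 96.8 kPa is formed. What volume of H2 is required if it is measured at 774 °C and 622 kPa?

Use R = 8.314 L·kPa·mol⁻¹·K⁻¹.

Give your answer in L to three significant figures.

50.4 L

n(H2O) = PV/RT = (96.8 × 256) / (8.314 × 828.15) = 3.599 mol
n(H2) = (3/3) × 3.599 = 3.599 mol
V = nRT/P = 3.599 × 8.314 × 1047.15 / 622 = 50.37 L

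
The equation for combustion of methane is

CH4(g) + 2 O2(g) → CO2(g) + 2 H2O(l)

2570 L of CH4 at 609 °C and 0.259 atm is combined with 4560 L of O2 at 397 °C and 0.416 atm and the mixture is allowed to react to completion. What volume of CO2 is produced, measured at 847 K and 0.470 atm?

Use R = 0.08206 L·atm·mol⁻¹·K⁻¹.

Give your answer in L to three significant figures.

1360 L

n(CH4) = PV/RT = (0.259 × 2570) / (0.08206 × 882.15) = 9.195 mol
n(O2) = PV/RT = (0.416 × 4560) / (0.08206 × 670.15) = 34.49 mol
For 9.195 mol CH4, stoichiometry requires (2/1) × 9.195 = 18.39 mol O2; 34.49 mol is available, so CH4 is limiting.
n(CO2) = (1/1) × 9.195 = 9.195 mol
V(CO2) = nRT/P = 9.195 × 0.08206 × 847 / 0.470 = 1360 L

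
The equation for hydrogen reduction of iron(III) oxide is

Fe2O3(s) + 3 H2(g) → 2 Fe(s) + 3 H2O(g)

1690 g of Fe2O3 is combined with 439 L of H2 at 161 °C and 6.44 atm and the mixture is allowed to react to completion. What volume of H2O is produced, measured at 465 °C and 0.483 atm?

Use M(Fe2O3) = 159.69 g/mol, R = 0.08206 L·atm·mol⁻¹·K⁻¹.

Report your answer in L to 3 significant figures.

n(Fe2O3) = 1690 / 159.69 = 10.58 mol
n(H2) = PV/RT = (6.44 × 439) / (0.08206 × 434.15) = 79.36 mol
For 10.58 mol Fe2O3, stoichiometry requires (3/1) × 10.58 = 31.74 mol H2; 79.36 mol is available, so Fe2O3 is limiting.
n(H2O) = (3/1) × 10.58 = 31.74 mol
V(H2O) = nRT/P = 31.74 × 0.08206 × 738.15 / 0.483 = 3980 L

3980 L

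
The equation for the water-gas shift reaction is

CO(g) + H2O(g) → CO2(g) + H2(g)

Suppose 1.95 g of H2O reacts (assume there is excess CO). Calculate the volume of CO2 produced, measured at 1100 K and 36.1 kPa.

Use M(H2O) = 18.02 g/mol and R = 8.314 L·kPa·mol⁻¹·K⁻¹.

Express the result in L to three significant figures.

27.4 L

n(H2O) = 1.950 / 18.02 = 0.1082 mol
n(CO2) = (1/1) × 0.1082 = 0.1082 mol
V = nRT/P = 0.1082 × 8.314 × 1100 / 36.1 = 27.41 L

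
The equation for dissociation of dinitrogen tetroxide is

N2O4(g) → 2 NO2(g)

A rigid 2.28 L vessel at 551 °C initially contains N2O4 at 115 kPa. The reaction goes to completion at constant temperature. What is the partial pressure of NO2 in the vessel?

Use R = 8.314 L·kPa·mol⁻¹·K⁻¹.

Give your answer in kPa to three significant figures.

n(N2O4)₀ = PV/RT = (115 × 2.28) / (8.314 × 824.15) = 0.03827 mol
n(NO2) = (2/1) × 0.03827 = 0.07654 mol
P(NO2) = nRT/V = 0.07654 × 8.314 × 824.15 / 2.28 = 230.0 kPa

230 kPa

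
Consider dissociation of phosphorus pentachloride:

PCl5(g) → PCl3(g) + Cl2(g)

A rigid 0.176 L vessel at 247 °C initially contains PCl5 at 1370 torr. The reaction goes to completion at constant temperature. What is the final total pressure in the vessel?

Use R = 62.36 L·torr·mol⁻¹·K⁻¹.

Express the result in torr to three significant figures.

2740 torr

Rigid vessel, constant T ⇒ P scales with total gas moles (1 → 2).
P_final = (2/1) × 1370 = 2740 torr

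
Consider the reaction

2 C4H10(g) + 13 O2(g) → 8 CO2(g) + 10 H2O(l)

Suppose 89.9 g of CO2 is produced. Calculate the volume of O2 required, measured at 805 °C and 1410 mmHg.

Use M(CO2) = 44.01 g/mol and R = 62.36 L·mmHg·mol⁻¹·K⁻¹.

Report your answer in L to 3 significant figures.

158 L

n(CO2) = 89.90 / 44.01 = 2.043 mol
n(O2) = (13/8) × 2.043 = 3.320 mol
V = nRT/P = 3.320 × 62.36 × 1078.15 / 1410 = 158.3 L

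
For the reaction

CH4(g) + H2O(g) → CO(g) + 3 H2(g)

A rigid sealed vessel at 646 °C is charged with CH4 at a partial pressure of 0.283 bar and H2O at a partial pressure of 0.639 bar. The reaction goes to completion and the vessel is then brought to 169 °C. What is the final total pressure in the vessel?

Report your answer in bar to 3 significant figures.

0.716 bar

With V and T fixed, P_i ∝ n_i, so the mole ratios apply directly to partial pressures at 646 °C.
P(H2O) required for 0.283 bar of CH4 = (1/1) × 0.283 = 0.2830 bar; available 0.639 bar, so CH4 is limiting.
P(H2O) remaining = 0.639 − (1/1) × 0.283 = 0.3560 bar
P(gaseous products) = (1+3)/1 × 0.283 = 1.132 bar
P_total at 646 °C = 0.3560 + 1.132 = 1.488 bar
Scaling to 169 °C: P = 1.488 × 442.15/919.15 = 0.7158 bar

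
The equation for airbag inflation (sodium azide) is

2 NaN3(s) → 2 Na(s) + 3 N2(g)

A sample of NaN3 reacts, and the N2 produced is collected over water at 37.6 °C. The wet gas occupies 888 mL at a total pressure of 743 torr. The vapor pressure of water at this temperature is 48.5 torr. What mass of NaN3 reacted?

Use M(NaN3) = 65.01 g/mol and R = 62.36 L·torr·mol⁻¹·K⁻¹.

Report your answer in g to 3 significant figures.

1.38 g

P(N2) = 743 − 48.5 = 694.5 torr
n(N2) = PV/RT = (694.5 × 0.8880) / (62.36 × 310.75) = 0.03182 mol
n(NaN3) = (2/3) × 0.03182 = 0.02121 mol
m(NaN3) = 0.02121 × 65.01 = 1.379 g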